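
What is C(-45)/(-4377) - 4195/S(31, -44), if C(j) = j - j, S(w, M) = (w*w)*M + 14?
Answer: 839/8454 ≈ 0.099243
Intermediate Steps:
S(w, M) = 14 + M*w**2 (S(w, M) = w**2*M + 14 = M*w**2 + 14 = 14 + M*w**2)
C(j) = 0
C(-45)/(-4377) - 4195/S(31, -44) = 0/(-4377) - 4195/(14 - 44*31**2) = 0*(-1/4377) - 4195/(14 - 44*961) = 0 - 4195/(14 - 42284) = 0 - 4195/(-42270) = 0 - 4195*(-1/42270) = 0 + 839/8454 = 839/8454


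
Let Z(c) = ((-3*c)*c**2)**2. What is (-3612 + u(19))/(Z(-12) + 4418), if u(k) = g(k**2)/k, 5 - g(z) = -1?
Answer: -34311/255343603 ≈ -0.00013437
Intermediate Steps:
g(z) = 6 (g(z) = 5 - 1*(-1) = 5 + 1 = 6)
u(k) = 6/k
Z(c) = 9*c**6 (Z(c) = (-3*c**3)**2 = 9*c**6)
(-3612 + u(19))/(Z(-12) + 4418) = (-3612 + 6/19)/(9*(-12)**6 + 4418) = (-3612 + 6*(1/19))/(9*2985984 + 4418) = (-3612 + 6/19)/(26873856 + 4418) = -68622/19/26878274 = -68622/19*1/26878274 = -34311/255343603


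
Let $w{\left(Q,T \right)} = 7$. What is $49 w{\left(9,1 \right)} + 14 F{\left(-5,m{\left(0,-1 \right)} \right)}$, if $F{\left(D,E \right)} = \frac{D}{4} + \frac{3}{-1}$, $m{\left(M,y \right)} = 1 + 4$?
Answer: $\frac{567}{2} \approx 283.5$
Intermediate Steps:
$m{\left(M,y \right)} = 5$
$F{\left(D,E \right)} = -3 + \frac{D}{4}$ ($F{\left(D,E \right)} = D \frac{1}{4} + 3 \left(-1\right) = \frac{D}{4} - 3 = -3 + \frac{D}{4}$)
$49 w{\left(9,1 \right)} + 14 F{\left(-5,m{\left(0,-1 \right)} \right)} = 49 \cdot 7 + 14 \left(-3 + \frac{1}{4} \left(-5\right)\right) = 343 + 14 \left(-3 - \frac{5}{4}\right) = 343 + 14 \left(- \frac{17}{4}\right) = 343 - \frac{119}{2} = \frac{567}{2}$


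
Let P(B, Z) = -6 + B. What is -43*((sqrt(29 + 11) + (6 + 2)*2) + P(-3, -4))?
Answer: -301 - 86*sqrt(10) ≈ -572.96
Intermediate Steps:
-43*((sqrt(29 + 11) + (6 + 2)*2) + P(-3, -4)) = -43*((sqrt(29 + 11) + (6 + 2)*2) + (-6 - 3)) = -43*((sqrt(40) + 8*2) - 9) = -43*((2*sqrt(10) + 16) - 9) = -43*((16 + 2*sqrt(10)) - 9) = -43*(7 + 2*sqrt(10)) = -301 - 86*sqrt(10)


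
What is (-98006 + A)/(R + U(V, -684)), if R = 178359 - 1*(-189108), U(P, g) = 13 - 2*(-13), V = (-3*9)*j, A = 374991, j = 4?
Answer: 276985/367506 ≈ 0.75369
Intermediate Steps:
V = -108 (V = -3*9*4 = -27*4 = -108)
U(P, g) = 39 (U(P, g) = 13 + 26 = 39)
R = 367467 (R = 178359 + 189108 = 367467)
(-98006 + A)/(R + U(V, -684)) = (-98006 + 374991)/(367467 + 39) = 276985/367506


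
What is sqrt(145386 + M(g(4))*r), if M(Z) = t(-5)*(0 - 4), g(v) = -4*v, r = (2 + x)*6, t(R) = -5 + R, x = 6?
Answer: sqrt(147306) ≈ 383.80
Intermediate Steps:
r = 48 (r = (2 + 6)*6 = 8*6 = 48)
M(Z) = 40 (M(Z) = (-5 - 5)*(0 - 4) = -10*(-4) = 40)
sqrt(145386 + M(g(4))*r) = sqrt(145386 + 40*48) = sqrt(145386 + 1920) = sqrt(147306)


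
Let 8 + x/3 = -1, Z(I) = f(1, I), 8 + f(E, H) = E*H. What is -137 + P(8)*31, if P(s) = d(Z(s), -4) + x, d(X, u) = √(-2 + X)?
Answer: -974 + 31*I*√2 ≈ -974.0 + 43.841*I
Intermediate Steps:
f(E, H) = -8 + E*H
Z(I) = -8 + I (Z(I) = -8 + 1*I = -8 + I)
x = -27 (x = -24 + 3*(-1) = -24 - 3 = -27)
P(s) = -27 + √(-10 + s) (P(s) = √(-2 + (-8 + s)) - 27 = √(-10 + s) - 27 = -27 + √(-10 + s))
-137 + P(8)*31 = -137 + (-27 + √(-10 + 8))*31 = -137 + (-27 + √(-2))*31 = -137 + (-27 + I*√2)*31 = -137 + (-837 + 31*I*√2) = -974 + 31*I*√2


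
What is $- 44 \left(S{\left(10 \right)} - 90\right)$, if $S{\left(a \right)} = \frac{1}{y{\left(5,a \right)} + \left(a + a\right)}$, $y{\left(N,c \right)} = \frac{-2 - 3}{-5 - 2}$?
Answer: $\frac{573892}{145} \approx 3957.9$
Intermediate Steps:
$y{\left(N,c \right)} = \frac{5}{7}$ ($y{\left(N,c \right)} = - \frac{5}{-7} = \left(-5\right) \left(- \frac{1}{7}\right) = \frac{5}{7}$)
$S{\left(a \right)} = \frac{1}{\frac{5}{7} + 2 a}$ ($S{\left(a \right)} = \frac{1}{\frac{5}{7} + \left(a + a\right)} = \frac{1}{\frac{5}{7} + 2 a}$)
$- 44 \left(S{\left(10 \right)} - 90\right) = - 44 \left(\frac{7}{5 + 14 \cdot 10} - 90\right) = - 44 \left(\frac{7}{5 + 140} - 90\right) = - 44 \left(\frac{7}{145} - 90\right) = \left(-44\right) \left(- \frac{13043}{145}\right) = \frac{573892}{145}$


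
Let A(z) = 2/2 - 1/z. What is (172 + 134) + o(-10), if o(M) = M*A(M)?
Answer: 295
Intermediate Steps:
A(z) = 1 - 1/z (A(z) = 2*(½) - 1/z = 1 - 1/z)
o(M) = -1 + M (o(M) = M*((-1 + M)/M) = -1 + M)
(172 + 134) + o(-10) = (172 + 134) + (-1 - 10) = 306 - 11 = 295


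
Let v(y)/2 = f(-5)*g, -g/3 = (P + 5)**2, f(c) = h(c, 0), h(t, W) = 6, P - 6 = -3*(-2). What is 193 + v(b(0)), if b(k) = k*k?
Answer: -10211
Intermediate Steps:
P = 12 (P = 6 - 3*(-2) = 6 + 6 = 12)
f(c) = 6
g = -867 (g = -3*(12 + 5)**2 = -3*17**2 = -3*289 = -867)
b(k) = k**2
v(y) = -10404 (v(y) = 2*(6*(-867)) = 2*(-5202) = -10404)
193 + v(b(0)) = 193 - 10404 = -10211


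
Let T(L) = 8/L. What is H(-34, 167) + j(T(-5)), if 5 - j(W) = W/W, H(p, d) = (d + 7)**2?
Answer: 30280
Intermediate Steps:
H(p, d) = (7 + d)**2
j(W) = 4 (j(W) = 5 - W/W = 5 - 1*1 = 5 - 1 = 4)
H(-34, 167) + j(T(-5)) = (7 + 167)**2 + 4 = 174**2 + 4 = 30276 + 4 = 30280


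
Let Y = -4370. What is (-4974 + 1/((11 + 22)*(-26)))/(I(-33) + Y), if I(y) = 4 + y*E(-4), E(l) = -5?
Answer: 4267693/3604458 ≈ 1.1840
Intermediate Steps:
I(y) = 4 - 5*y (I(y) = 4 + y*(-5) = 4 - 5*y)
(-4974 + 1/((11 + 22)*(-26)))/(I(-33) + Y) = (-4974 + 1/((11 + 22)*(-26)))/((4 - 5*(-33)) - 4370) = (-4974 + 1/(33*(-26)))/((4 + 165) - 4370) = (-4974 + 1/(-858))/(169 - 4370) = (-4974 - 1/858)/(-4201) = -4267693/858*(-1/4201) = 4267693/3604458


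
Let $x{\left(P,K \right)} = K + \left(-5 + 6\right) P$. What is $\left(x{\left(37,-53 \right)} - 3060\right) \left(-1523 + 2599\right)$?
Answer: $-3309776$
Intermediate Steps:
$x{\left(P,K \right)} = K + P$ ($x{\left(P,K \right)} = K + 1 P = K + P$)
$\left(x{\left(37,-53 \right)} - 3060\right) \left(-1523 + 2599\right) = \left(\left(-53 + 37\right) - 3060\right) \left(-1523 + 2599\right) = \left(-16 - 3060\right) 1076 = \left(-3076\right) 1076 = -3309776$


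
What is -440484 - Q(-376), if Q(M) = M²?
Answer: -581860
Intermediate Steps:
-440484 - Q(-376) = -440484 - 1*(-376)² = -440484 - 1*141376 = -440484 - 141376 = -581860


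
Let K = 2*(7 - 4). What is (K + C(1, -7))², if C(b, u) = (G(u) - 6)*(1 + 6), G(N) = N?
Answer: 7225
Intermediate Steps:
K = 6 (K = 2*3 = 6)
C(b, u) = -42 + 7*u (C(b, u) = (u - 6)*(1 + 6) = (-6 + u)*7 = -42 + 7*u)
(K + C(1, -7))² = (6 + (-42 + 7*(-7)))² = (6 + (-42 - 49))² = (6 - 91)² = (-85)² = 7225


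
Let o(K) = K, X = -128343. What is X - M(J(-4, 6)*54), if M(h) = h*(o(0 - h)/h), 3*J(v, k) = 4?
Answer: -128271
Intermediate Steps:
J(v, k) = 4/3 (J(v, k) = (1/3)*4 = 4/3)
M(h) = -h (M(h) = h*((0 - h)/h) = h*((-h)/h) = h*(-1) = -h)
X - M(J(-4, 6)*54) = -128343 - (-1)*(4/3)*54 = -128343 - (-1)*72 = -128343 - 1*(-72) = -128343 + 72 = -128271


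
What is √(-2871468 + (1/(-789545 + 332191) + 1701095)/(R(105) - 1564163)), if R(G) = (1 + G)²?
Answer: I*√655715539477912013265308926/15111433514 ≈ 1694.5*I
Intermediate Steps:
√(-2871468 + (1/(-789545 + 332191) + 1701095)/(R(105) - 1564163)) = √(-2871468 + (1/(-789545 + 332191) + 1701095)/((1 + 105)² - 1564163)) = √(-2871468 + (1/(-457354) + 1701095)/(106² - 1564163)) = √(-2871468 + (-1/457354 + 1701095)/(11236 - 1564163)) = √(-2871468 + (778002602629/457354)/(-1552927)) = √(-2871468 + (778002602629/457354)*(-1/1552927)) = √(-2871468 - 778002602629/710237375158) = √(-2039424673172794573/710237375158) = I*√655715539477912013265308926/15111433514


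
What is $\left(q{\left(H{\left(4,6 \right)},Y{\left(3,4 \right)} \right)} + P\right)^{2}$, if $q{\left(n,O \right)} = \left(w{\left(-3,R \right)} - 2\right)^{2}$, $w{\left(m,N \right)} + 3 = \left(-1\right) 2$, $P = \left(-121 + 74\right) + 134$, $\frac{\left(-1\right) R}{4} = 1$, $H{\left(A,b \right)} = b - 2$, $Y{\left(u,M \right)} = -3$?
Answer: $18496$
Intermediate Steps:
$H{\left(A,b \right)} = -2 + b$ ($H{\left(A,b \right)} = b - 2 = -2 + b$)
$R = -4$ ($R = \left(-4\right) 1 = -4$)
$P = 87$ ($P = -47 + 134 = 87$)
$w{\left(m,N \right)} = -5$ ($w{\left(m,N \right)} = -3 - 2 = -5$)
$q{\left(n,O \right)} = 49$ ($q{\left(n,O \right)} = \left(-5 - 2\right)^{2} = \left(-7\right)^{2} = 49$)
$\left(q{\left(H{\left(4,6 \right)},Y{\left(3,4 \right)} \right)} + P\right)^{2} = \left(49 + 87\right)^{2} = 136^{2} = 18496$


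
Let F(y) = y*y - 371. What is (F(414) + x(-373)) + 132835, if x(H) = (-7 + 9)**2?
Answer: 303864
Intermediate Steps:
x(H) = 4 (x(H) = 2**2 = 4)
F(y) = -371 + y**2 (F(y) = y**2 - 371 = -371 + y**2)
(F(414) + x(-373)) + 132835 = ((-371 + 414**2) + 4) + 132835 = ((-371 + 171396) + 4) + 132835 = (171025 + 4) + 132835 = 171029 + 132835 = 303864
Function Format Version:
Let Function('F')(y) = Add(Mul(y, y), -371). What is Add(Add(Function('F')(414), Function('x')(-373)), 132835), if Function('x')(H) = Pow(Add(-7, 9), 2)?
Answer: 303864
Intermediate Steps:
Function('x')(H) = 4 (Function('x')(H) = Pow(2, 2) = 4)
Function('F')(y) = Add(-371, Pow(y, 2)) (Function('F')(y) = Add(Pow(y, 2), -371) = Add(-371, Pow(y, 2)))
Add(Add(Function('F')(414), Function('x')(-373)), 132835) = Add(Add(Add(-371, Pow(414, 2)), 4), 132835) = Add(Add(Add(-371, 171396), 4), 132835) = Add(Add(171025, 4), 132835) = Add(171029, 132835) = 303864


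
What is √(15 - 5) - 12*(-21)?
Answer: 252 + √10 ≈ 255.16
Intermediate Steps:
√(15 - 5) - 12*(-21) = √10 + 252 = 252 + √10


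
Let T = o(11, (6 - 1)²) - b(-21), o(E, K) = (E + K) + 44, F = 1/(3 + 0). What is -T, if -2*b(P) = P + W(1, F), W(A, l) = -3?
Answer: -68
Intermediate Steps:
F = ⅓ (F = 1/3 = ⅓ ≈ 0.33333)
o(E, K) = 44 + E + K
b(P) = 3/2 - P/2 (b(P) = -(P - 3)/2 = -(-3 + P)/2 = 3/2 - P/2)
T = 68 (T = (44 + 11 + (6 - 1)²) - (3/2 - ½*(-21)) = (44 + 11 + 5²) - (3/2 + 21/2) = (44 + 11 + 25) - 1*12 = 80 - 12 = 68)
-T = -1*68 = -68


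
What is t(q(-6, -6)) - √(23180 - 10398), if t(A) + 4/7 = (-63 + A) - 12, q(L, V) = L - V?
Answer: -529/7 - √12782 ≈ -188.63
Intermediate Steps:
t(A) = -529/7 + A (t(A) = -4/7 + ((-63 + A) - 12) = -4/7 + (-75 + A) = -529/7 + A)
t(q(-6, -6)) - √(23180 - 10398) = (-529/7 + (-6 - 1*(-6))) - √(23180 - 10398) = (-529/7 + (-6 + 6)) - √12782 = (-529/7 + 0) - √12782 = -529/7 - √12782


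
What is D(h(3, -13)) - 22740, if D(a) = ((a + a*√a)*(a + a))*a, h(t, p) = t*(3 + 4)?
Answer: -4218 + 18522*√21 ≈ 80661.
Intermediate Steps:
h(t, p) = 7*t (h(t, p) = t*7 = 7*t)
D(a) = 2*a²*(a + a^(3/2)) (D(a) = ((a + a^(3/2))*(2*a))*a = (2*a*(a + a^(3/2)))*a = 2*a²*(a + a^(3/2)))
D(h(3, -13)) - 22740 = (2*(7*3)³ + 2*(7*3)^(7/2)) - 22740 = (2*21³ + 2*21^(7/2)) - 22740 = (2*9261 + 2*(9261*√21)) - 22740 = (18522 + 18522*√21) - 22740 = -4218 + 18522*√21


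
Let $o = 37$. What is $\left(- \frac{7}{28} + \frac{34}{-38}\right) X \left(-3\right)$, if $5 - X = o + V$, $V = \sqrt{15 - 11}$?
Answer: $- \frac{4437}{38} \approx -116.76$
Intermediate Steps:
$V = 2$ ($V = \sqrt{4} = 2$)
$X = -34$ ($X = 5 - \left(37 + 2\right) = 5 - 39 = -34$)
$\left(- \frac{7}{28} + \frac{34}{-38}\right) X \left(-3\right) = \left(- \frac{7}{28} + \frac{34}{-38}\right) \left(-34\right) \left(-3\right) = \left(\left(-7\right) \frac{1}{28} + 34 \left(- \frac{1}{38}\right)\right) \left(-34\right) \left(-3\right) = \left(- \frac{1}{4} - \frac{17}{19}\right) \left(-34\right) \left(-3\right) = \left(- \frac{87}{76}\right) \left(-34\right) \left(-3\right) = \frac{1479}{38} \left(-3\right) = - \frac{4437}{38}$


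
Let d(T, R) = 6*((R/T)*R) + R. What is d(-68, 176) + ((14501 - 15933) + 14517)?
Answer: 178973/17 ≈ 10528.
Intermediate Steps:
d(T, R) = R + 6*R²/T (d(T, R) = 6*(R²/T) + R = 6*R²/T + R = R + 6*R²/T)
d(-68, 176) + ((14501 - 15933) + 14517) = 176*(-68 + 6*176)/(-68) + ((14501 - 15933) + 14517) = 176*(-1/68)*(-68 + 1056) + (-1432 + 14517) = 176*(-1/68)*988 + 13085 = -43472/17 + 13085 = 178973/17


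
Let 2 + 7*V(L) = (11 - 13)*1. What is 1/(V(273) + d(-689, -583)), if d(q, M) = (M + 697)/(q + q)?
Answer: -4823/3155 ≈ -1.5287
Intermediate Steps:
V(L) = -4/7 (V(L) = -2/7 + ((11 - 13)*1)/7 = -2/7 + (-2*1)/7 = -2/7 + (⅐)*(-2) = -2/7 - 2/7 = -4/7)
d(q, M) = (697 + M)/(2*q) (d(q, M) = (697 + M)/((2*q)) = (697 + M)*(1/(2*q)) = (697 + M)/(2*q))
1/(V(273) + d(-689, -583)) = 1/(-4/7 + (½)*(697 - 583)/(-689)) = 1/(-4/7 + (½)*(-1/689)*114) = 1/(-4/7 - 57/689) = 1/(-3155/4823) = -4823/3155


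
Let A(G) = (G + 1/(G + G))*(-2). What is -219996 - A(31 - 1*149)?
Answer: -25987377/118 ≈ -2.2023e+5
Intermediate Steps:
A(G) = -1/G - 2*G (A(G) = (G + 1/(2*G))*(-2) = -1/G - 2*G)
-219996 - A(31 - 1*149) = -219996 - (-1/(31 - 1*149) - 2*(31 - 1*149)) = -219996 - (-1/(31 - 149) - 2*(31 - 149)) = -219996 - (-1/(-118) - 2*(-118)) = -219996 - (-1*(-1/118) + 236) = -219996 - (1/118 + 236) = -219996 - 1*27849/118 = -219996 - 27849/118 = -25987377/118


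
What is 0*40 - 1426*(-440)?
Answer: 627440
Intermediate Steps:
0*40 - 1426*(-440) = 0 + 627440 = 627440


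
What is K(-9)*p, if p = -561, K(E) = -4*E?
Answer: -20196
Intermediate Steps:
K(-9)*p = -4*(-9)*(-561) = 36*(-561) = -20196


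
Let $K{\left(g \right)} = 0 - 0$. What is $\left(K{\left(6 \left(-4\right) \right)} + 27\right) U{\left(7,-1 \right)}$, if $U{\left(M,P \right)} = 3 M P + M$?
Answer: $-378$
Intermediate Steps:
$U{\left(M,P \right)} = M + 3 M P$ ($U{\left(M,P \right)} = 3 M P + M = M + 3 M P$)
$K{\left(g \right)} = 0$ ($K{\left(g \right)} = 0 + 0 = 0$)
$\left(K{\left(6 \left(-4\right) \right)} + 27\right) U{\left(7,-1 \right)} = \left(0 + 27\right) 7 \left(1 + 3 \left(-1\right)\right) = 27 \cdot 7 \left(1 - 3\right) = 27 \cdot 7 \left(-2\right) = 27 \left(-14\right) = -378$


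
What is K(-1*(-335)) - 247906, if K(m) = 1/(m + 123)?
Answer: -113540947/458 ≈ -2.4791e+5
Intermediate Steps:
K(m) = 1/(123 + m)
K(-1*(-335)) - 247906 = 1/(123 - 1*(-335)) - 247906 = 1/(123 + 335) - 247906 = 1/458 - 247906 = -113540947/458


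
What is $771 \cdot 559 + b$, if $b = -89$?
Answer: $430900$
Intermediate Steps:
$771 \cdot 559 + b = 771 \cdot 559 - 89 = 430989 - 89 = 430900$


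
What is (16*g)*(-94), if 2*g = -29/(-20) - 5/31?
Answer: -150212/155 ≈ -969.11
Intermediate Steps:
g = 799/1240 (g = (-29/(-20) - 5/31)/2 = (-29*(-1/20) - 5*1/31)/2 = (29/20 - 5/31)/2 = (½)*(799/620) = 799/1240 ≈ 0.64435)
(16*g)*(-94) = (16*(799/1240))*(-94) = (1598/155)*(-94) = -150212/155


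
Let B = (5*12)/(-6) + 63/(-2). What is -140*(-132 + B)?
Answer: 24290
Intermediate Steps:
B = -83/2 (B = 60*(-⅙) + 63*(-½) = -10 - 63/2 = -83/2 ≈ -41.500)
-140*(-132 + B) = -140*(-132 - 83/2) = -140*(-347/2) = 24290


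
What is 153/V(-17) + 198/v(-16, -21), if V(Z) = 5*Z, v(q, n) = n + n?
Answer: -228/35 ≈ -6.5143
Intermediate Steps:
v(q, n) = 2*n
153/V(-17) + 198/v(-16, -21) = 153/((5*(-17))) + 198/((2*(-21))) = 153/(-85) + 198/(-42) = 153*(-1/85) + 198*(-1/42) = -9/5 - 33/7 = -228/35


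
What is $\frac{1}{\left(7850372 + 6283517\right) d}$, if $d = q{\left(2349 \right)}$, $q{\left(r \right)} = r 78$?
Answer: $\frac{1}{2589639410358} \approx 3.8615 \cdot 10^{-13}$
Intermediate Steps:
$q{\left(r \right)} = 78 r$
$d = 183222$ ($d = 78 \cdot 2349 = 183222$)
$\frac{1}{\left(7850372 + 6283517\right) d} = \frac{1}{\left(7850372 + 6283517\right) 183222} = \frac{1}{14133889} \cdot \frac{1}{183222} = \frac{1}{2589639410358}$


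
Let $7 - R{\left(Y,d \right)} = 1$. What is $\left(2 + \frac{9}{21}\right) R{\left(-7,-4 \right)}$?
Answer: $\frac{102}{7} \approx 14.571$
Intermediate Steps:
$R{\left(Y,d \right)} = 6$ ($R{\left(Y,d \right)} = 7 - 1 = 6$)
$\left(2 + \frac{9}{21}\right) R{\left(-7,-4 \right)} = \left(2 + \frac{9}{21}\right) 6 = \left(2 + 9 \cdot \frac{1}{21}\right) 6 = \left(2 + \frac{3}{7}\right) 6 = \frac{17}{7} \cdot 6 = \frac{102}{7}$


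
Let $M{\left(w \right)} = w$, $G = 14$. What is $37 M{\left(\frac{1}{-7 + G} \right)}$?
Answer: $\frac{37}{7} \approx 5.2857$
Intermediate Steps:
$37 M{\left(\frac{1}{-7 + G} \right)} = \frac{37}{-7 + 14} = \frac{37}{7}$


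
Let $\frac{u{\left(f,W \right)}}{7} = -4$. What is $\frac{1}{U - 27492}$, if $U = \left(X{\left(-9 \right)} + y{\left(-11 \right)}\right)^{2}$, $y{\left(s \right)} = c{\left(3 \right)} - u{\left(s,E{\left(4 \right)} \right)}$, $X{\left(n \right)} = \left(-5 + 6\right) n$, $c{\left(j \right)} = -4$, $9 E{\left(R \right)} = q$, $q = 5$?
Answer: $- \frac{1}{27267} \approx -3.6674 \cdot 10^{-5}$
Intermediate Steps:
$E{\left(R \right)} = \frac{5}{9}$ ($E{\left(R \right)} = \frac{1}{9} \cdot 5 = \frac{5}{9}$)
$u{\left(f,W \right)} = -28$ ($u{\left(f,W \right)} = 7 \left(-4\right) = -28$)
$X{\left(n \right)} = n$ ($X{\left(n \right)} = 1 n = n$)
$y{\left(s \right)} = 24$ ($y{\left(s \right)} = -4 - -28 = -4 + 28 = 24$)
$U = 225$ ($U = \left(-9 + 24\right)^{2} = 15^{2} = 225$)
$\frac{1}{U - 27492} = \frac{1}{225 - 27492} = \frac{1}{-27267} = - \frac{1}{27267}$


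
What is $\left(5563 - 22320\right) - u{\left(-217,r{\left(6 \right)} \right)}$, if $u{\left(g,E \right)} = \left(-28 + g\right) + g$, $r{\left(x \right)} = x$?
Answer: $-16295$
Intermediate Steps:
$u{\left(g,E \right)} = -28 + 2 g$
$\left(5563 - 22320\right) - u{\left(-217,r{\left(6 \right)} \right)} = \left(5563 - 22320\right) - \left(-28 + 2 \left(-217\right)\right) = -16757 - \left(-28 - 434\right) = -16757 - -462 = -16757 + 462 = -16295$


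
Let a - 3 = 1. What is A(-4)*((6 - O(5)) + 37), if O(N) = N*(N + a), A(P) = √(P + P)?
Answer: -4*I*√2 ≈ -5.6569*I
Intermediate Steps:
a = 4 (a = 3 + 1 = 4)
A(P) = √2*√P (A(P) = √(2*P) = √2*√P)
O(N) = N*(4 + N) (O(N) = N*(N + 4) = N*(4 + N))
A(-4)*((6 - O(5)) + 37) = (√2*√(-4))*((6 - 5*(4 + 5)) + 37) = (√2*(2*I))*((6 - 5*9) + 37) = (2*I*√2)*((6 - 1*45) + 37) = (2*I*√2)*((6 - 45) + 37) = (2*I*√2)*(-39 + 37) = (2*I*√2)*(-2) = -4*I*√2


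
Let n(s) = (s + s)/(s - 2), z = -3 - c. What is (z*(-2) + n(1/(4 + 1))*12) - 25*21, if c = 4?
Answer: -1541/3 ≈ -513.67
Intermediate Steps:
z = -7 (z = -3 - 1*4 = -3 - 4 = -7)
n(s) = 2*s/(-2 + s) (n(s) = (2*s)/(-2 + s) = 2*s/(-2 + s))
(z*(-2) + n(1/(4 + 1))*12) - 25*21 = (-7*(-2) + (2/((4 + 1)*(-2 + 1/(4 + 1))))*12) - 25*21 = (14 + (2/(5*(-2 + 1/5)))*12) - 1*525 = (14 + (2*(⅕)/(-2 + ⅕))*12) - 525 = (14 + (2*(⅕)/(-9/5))*12) - 525 = (14 + (2*(⅕)*(-5/9))*12) - 525 = (14 - 2/9*12) - 525 = (14 - 8/3) - 525 = 34/3 - 525 = -1541/3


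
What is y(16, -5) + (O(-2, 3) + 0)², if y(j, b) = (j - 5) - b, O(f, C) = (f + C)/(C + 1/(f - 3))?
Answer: 3161/196 ≈ 16.128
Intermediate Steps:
O(f, C) = (C + f)/(C + 1/(-3 + f))
y(j, b) = -5 + j - b (y(j, b) = (-5 + j) - b = -5 + j - b)
y(16, -5) + (O(-2, 3) + 0)² = (-5 + 16 - 1*(-5)) + (((-2)² - 3*3 - 3*(-2) + 3*(-2))/(1 - 3*3 + 3*(-2)) + 0)² = (-5 + 16 + 5) + ((4 - 9 + 6 - 6)/(1 - 9 - 6) + 0)² = 16 + (-5/(-14) + 0)² = 16 + (-1/14*(-5) + 0)² = 16 + (5/14 + 0)² = 16 + (5/14)² = 16 + 25/196 = 3161/196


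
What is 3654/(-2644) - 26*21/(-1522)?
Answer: -1029441/1006042 ≈ -1.0233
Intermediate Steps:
3654/(-2644) - 26*21/(-1522) = 3654*(-1/2644) - 546*(-1/1522) = -1827/1322 + 273/761 = -1029441/1006042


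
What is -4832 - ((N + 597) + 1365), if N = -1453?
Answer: -5341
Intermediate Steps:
-4832 - ((N + 597) + 1365) = -4832 - ((-1453 + 597) + 1365) = -4832 - (-856 + 1365) = -4832 - 1*509 = -4832 - 509 = -5341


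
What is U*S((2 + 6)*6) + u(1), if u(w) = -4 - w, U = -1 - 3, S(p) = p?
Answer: -197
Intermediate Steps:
U = -4
U*S((2 + 6)*6) + u(1) = -4*(2 + 6)*6 + (-4 - 1*1) = -32*6 + (-4 - 1) = -4*48 - 5 = -192 - 5 = -197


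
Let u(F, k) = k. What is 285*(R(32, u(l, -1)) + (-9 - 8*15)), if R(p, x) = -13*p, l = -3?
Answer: -155325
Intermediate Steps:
285*(R(32, u(l, -1)) + (-9 - 8*15)) = 285*(-13*32 + (-9 - 8*15)) = 285*(-416 + (-9 - 120)) = 285*(-416 - 129) = 285*(-545) = -155325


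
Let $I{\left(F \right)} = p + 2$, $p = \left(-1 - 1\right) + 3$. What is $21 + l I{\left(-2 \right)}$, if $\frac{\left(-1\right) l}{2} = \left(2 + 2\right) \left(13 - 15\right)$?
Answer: $69$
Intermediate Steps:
$l = 16$ ($l = - 2 \left(2 + 2\right) \left(13 - 15\right) = - 2 \cdot 4 \left(-2\right) = \left(-2\right) \left(-8\right) = 16$)
$p = 1$ ($p = -2 + 3 = 1$)
$I{\left(F \right)} = 3$ ($I{\left(F \right)} = 1 + 2 = 3$)
$21 + l I{\left(-2 \right)} = 21 + 16 \cdot 3 = 21 + 48 = 69$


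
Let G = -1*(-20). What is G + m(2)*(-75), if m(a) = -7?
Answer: 545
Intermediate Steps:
G = 20
G + m(2)*(-75) = 20 - 7*(-75) = 20 + 525 = 545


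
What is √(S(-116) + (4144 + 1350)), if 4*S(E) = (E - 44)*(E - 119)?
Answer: √14894 ≈ 122.04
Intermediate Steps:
S(E) = (-119 + E)*(-44 + E)/4 (S(E) = ((E - 44)*(E - 119))/4 = ((-44 + E)*(-119 + E))/4 = ((-119 + E)*(-44 + E))/4 = (-119 + E)*(-44 + E)/4)
√(S(-116) + (4144 + 1350)) = √((1309 - 163/4*(-116) + (¼)*(-116)²) + (4144 + 1350)) = √((1309 + 4727 + (¼)*13456) + 5494) = √((1309 + 4727 + 3364) + 5494) = √(9400 + 5494) = √14894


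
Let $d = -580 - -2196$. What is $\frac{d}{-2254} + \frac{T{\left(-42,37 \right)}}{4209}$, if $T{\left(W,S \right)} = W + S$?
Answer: $- \frac{148109}{206241} \approx -0.71814$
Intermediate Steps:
$T{\left(W,S \right)} = S + W$
$d = 1616$ ($d = -580 + 2196 = 1616$)
$\frac{d}{-2254} + \frac{T{\left(-42,37 \right)}}{4209} = \frac{1616}{-2254} + \frac{37 - 42}{4209} = 1616 \left(- \frac{1}{2254}\right) - \frac{5}{4209} = - \frac{808}{1127} - \frac{5}{4209} = - \frac{148109}{206241}$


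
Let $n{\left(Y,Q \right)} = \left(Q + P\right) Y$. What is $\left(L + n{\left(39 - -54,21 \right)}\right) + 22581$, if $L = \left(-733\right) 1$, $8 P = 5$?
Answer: $\frac{190873}{8} \approx 23859.0$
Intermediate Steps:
$P = \frac{5}{8}$ ($P = \frac{1}{8} \cdot 5 = \frac{5}{8} \approx 0.625$)
$L = -733$
$n{\left(Y,Q \right)} = Y \left(\frac{5}{8} + Q\right)$ ($n{\left(Y,Q \right)} = \left(Q + \frac{5}{8}\right) Y = \left(\frac{5}{8} + Q\right) Y = Y \left(\frac{5}{8} + Q\right)$)
$\left(L + n{\left(39 - -54,21 \right)}\right) + 22581 = \left(-733 + \frac{\left(39 - -54\right) \left(5 + 8 \cdot 21\right)}{8}\right) + 22581 = \left(-733 + \frac{\left(39 + 54\right) \left(5 + 168\right)}{8}\right) + 22581 = \left(-733 + \frac{1}{8} \cdot 93 \cdot 173\right) + 22581 = \left(-733 + \frac{16089}{8}\right) + 22581 = \frac{10225}{8} + 22581 = \frac{190873}{8}$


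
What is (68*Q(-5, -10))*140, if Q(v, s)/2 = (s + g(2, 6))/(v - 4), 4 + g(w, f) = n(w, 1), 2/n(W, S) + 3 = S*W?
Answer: 304640/9 ≈ 33849.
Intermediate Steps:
n(W, S) = 2/(-3 + S*W)
g(w, f) = -4 + 2/(-3 + w) (g(w, f) = -4 + 2/(-3 + 1*w) = -4 + 2/(-3 + w))
Q(v, s) = 2*(-6 + s)/(-4 + v) (Q(v, s) = 2*((s + 2*(7 - 2*2)/(-3 + 2))/(v - 4)) = 2*((s + 2*(7 - 4)/(-1))/(-4 + v)) = 2*((s + 2*(-1)*3)/(-4 + v)) = 2*((s - 6)/(-4 + v)) = 2*((-6 + s)/(-4 + v)) = 2*(-6 + s)/(-4 + v))
(68*Q(-5, -10))*140 = (68*(2*(-6 - 10)/(-4 - 5)))*140 = (68*(2*(-16)/(-9)))*140 = (68*(2*(-⅑)*(-16)))*140 = (68*(32/9))*140 = (2176/9)*140 = 304640/9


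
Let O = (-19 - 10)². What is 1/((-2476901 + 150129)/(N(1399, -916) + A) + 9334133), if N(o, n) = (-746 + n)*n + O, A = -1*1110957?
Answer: 103069/962059172484 ≈ 1.0713e-7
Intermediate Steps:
A = -1110957
O = 841 (O = (-29)² = 841)
N(o, n) = 841 + n*(-746 + n) (N(o, n) = (-746 + n)*n + 841 = n*(-746 + n) + 841 = 841 + n*(-746 + n))
1/((-2476901 + 150129)/(N(1399, -916) + A) + 9334133) = 1/((-2476901 + 150129)/((841 + (-916)² - 746*(-916)) - 1110957) + 9334133) = 1/(-2326772/((841 + 839056 + 683336) - 1110957) + 9334133) = 1/(-2326772/(1523233 - 1110957) + 9334133) = 1/(-2326772/412276 + 9334133) = 1/(-2326772*1/412276 + 9334133) = 1/(-581693/103069 + 9334133) = 1/(962059172484/103069) = 103069/962059172484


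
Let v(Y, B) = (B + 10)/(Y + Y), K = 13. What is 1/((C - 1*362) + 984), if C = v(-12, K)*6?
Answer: 4/2465 ≈ 0.0016227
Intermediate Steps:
v(Y, B) = (10 + B)/(2*Y) (v(Y, B) = (10 + B)/((2*Y)) = (10 + B)*(1/(2*Y)) = (10 + B)/(2*Y))
C = -23/4 (C = ((½)*(10 + 13)/(-12))*6 = ((½)*(-1/12)*23)*6 = -23/24*6 = -23/4 ≈ -5.7500)
1/((C - 1*362) + 984) = 1/((-23/4 - 1*362) + 984) = 1/((-23/4 - 362) + 984) = 1/(-1471/4 + 984) = 1/(2465/4) = 4/2465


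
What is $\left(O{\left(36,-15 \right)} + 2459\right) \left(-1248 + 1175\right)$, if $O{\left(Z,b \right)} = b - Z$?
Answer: $-175784$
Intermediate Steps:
$\left(O{\left(36,-15 \right)} + 2459\right) \left(-1248 + 1175\right) = \left(\left(-15 - 36\right) + 2459\right) \left(-1248 + 1175\right) = \left(\left(-15 - 36\right) + 2459\right) \left(-73\right) = \left(-51 + 2459\right) \left(-73\right) = 2408 \left(-73\right) = -175784$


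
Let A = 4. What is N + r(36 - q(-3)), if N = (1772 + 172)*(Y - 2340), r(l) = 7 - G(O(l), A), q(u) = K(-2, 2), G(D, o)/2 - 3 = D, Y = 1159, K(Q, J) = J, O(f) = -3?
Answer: -2295857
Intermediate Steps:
G(D, o) = 6 + 2*D
q(u) = 2
r(l) = 7 (r(l) = 7 - (6 + 2*(-3)) = 7 - (6 - 6) = 7 - 1*0 = 7 + 0 = 7)
N = -2295864 (N = (1772 + 172)*(1159 - 2340) = 1944*(-1181) = -2295864)
N + r(36 - q(-3)) = -2295864 + 7 = -2295857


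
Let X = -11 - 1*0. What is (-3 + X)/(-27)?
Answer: 14/27 ≈ 0.51852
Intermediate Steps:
X = -11 (X = -11 + 0 = -11)
(-3 + X)/(-27) = (-3 - 11)/(-27) = -14*(-1/27) = 14/27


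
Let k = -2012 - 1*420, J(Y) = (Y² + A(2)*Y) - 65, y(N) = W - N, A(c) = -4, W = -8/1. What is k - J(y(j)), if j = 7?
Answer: -2652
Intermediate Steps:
W = -8 (W = -8*1 = -8)
y(N) = -8 - N
J(Y) = -65 + Y² - 4*Y (J(Y) = (Y² - 4*Y) - 65 = -65 + Y² - 4*Y)
k = -2432 (k = -2012 - 420 = -2432)
k - J(y(j)) = -2432 - (-65 + (-8 - 1*7)² - 4*(-8 - 1*7)) = -2432 - (-65 + (-8 - 7)² - 4*(-8 - 7)) = -2432 - (-65 + (-15)² - 4*(-15)) = -2432 - (-65 + 225 + 60) = -2432 - 1*220 = -2432 - 220 = -2652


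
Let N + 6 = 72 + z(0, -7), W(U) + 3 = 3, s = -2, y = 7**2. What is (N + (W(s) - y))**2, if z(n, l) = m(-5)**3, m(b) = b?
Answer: 11664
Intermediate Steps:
y = 49
W(U) = 0 (W(U) = -3 + 3 = 0)
z(n, l) = -125 (z(n, l) = (-5)**3 = -125)
N = -59 (N = -6 + (72 - 125) = -6 - 53 = -59)
(N + (W(s) - y))**2 = (-59 + (0 - 1*49))**2 = (-59 + (0 - 49))**2 = (-59 - 49)**2 = (-108)**2 = 11664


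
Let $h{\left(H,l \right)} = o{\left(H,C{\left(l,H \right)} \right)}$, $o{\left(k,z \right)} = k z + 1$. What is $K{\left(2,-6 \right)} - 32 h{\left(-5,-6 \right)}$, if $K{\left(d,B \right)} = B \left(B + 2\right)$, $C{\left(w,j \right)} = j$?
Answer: $-808$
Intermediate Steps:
$o{\left(k,z \right)} = 1 + k z$
$K{\left(d,B \right)} = B \left(2 + B\right)$
$h{\left(H,l \right)} = 1 + H^{2}$ ($h{\left(H,l \right)} = 1 + H H = 1 + H^{2}$)
$K{\left(2,-6 \right)} - 32 h{\left(-5,-6 \right)} = - 6 \left(2 - 6\right) - 32 \left(1 + \left(-5\right)^{2}\right) = \left(-6\right) \left(-4\right) - 32 \left(1 + 25\right) = 24 - 832 = -808$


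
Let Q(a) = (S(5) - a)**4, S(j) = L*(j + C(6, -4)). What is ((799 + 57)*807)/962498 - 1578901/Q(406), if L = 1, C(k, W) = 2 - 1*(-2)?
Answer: 8579082955782527/11954512408384369 ≈ 0.71764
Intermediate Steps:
C(k, W) = 4 (C(k, W) = 2 + 2 = 4)
S(j) = 4 + j (S(j) = 1*(j + 4) = 1*(4 + j) = 4 + j)
Q(a) = (9 - a)**4 (Q(a) = ((4 + 5) - a)**4 = (9 - a)**4)
((799 + 57)*807)/962498 - 1578901/Q(406) = ((799 + 57)*807)/962498 - 1578901/(-9 + 406)**4 = (856*807)*(1/962498) - 1578901/(397**4) = 690792*(1/962498) - 1578901/24840596881 = 345396/481249 - 1578901*1/24840596881 = 345396/481249 - 1578901/24840596881 = 8579082955782527/11954512408384369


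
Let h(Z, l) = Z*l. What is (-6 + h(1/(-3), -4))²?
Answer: 196/9 ≈ 21.778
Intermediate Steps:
(-6 + h(1/(-3), -4))² = (-6 - 4/(-3))² = (-6 - ⅓*(-4))² = (-6 + 4/3)² = (-14/3)² = 196/9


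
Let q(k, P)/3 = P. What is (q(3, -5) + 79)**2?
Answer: 4096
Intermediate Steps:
q(k, P) = 3*P
(q(3, -5) + 79)**2 = (3*(-5) + 79)**2 = (-15 + 79)**2 = 64**2 = 4096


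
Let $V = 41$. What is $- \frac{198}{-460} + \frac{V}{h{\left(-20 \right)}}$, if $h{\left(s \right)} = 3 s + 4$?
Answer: $- \frac{1943}{6440} \approx -0.30171$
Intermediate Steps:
$h{\left(s \right)} = 4 + 3 s$
$- \frac{198}{-460} + \frac{V}{h{\left(-20 \right)}} = - \frac{198}{-460} + \frac{41}{4 + 3 \left(-20\right)} = \left(-198\right) \left(- \frac{1}{460}\right) + \frac{41}{4 - 60} = \frac{99}{230} + \frac{41}{-56} = \frac{99}{230} + 41 \left(- \frac{1}{56}\right) = \frac{99}{230} - \frac{41}{56} = - \frac{1943}{6440}$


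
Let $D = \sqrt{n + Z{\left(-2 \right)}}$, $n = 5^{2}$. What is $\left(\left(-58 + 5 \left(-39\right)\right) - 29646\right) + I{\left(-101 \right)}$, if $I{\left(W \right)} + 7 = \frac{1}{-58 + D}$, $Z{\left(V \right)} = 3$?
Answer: $- \frac{49883237}{1668} - \frac{\sqrt{7}}{1668} \approx -29906.0$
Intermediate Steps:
$n = 25$
$D = 2 \sqrt{7}$ ($D = \sqrt{25 + 3} = \sqrt{28} = 2 \sqrt{7} \approx 5.2915$)
$I{\left(W \right)} = -7 + \frac{1}{-58 + 2 \sqrt{7}}$
$\left(\left(-58 + 5 \left(-39\right)\right) - 29646\right) + I{\left(-101 \right)} = \left(\left(-58 + 5 \left(-39\right)\right) - 29646\right) - \left(\frac{11705}{1668} + \frac{\sqrt{7}}{1668}\right) = \left(\left(-58 - 195\right) - 29646\right) - \left(\frac{11705}{1668} + \frac{\sqrt{7}}{1668}\right) = \left(-253 - 29646\right) - \left(\frac{11705}{1668} + \frac{\sqrt{7}}{1668}\right) = -29899 - \left(\frac{11705}{1668} + \frac{\sqrt{7}}{1668}\right) = - \frac{49883237}{1668} - \frac{\sqrt{7}}{1668}$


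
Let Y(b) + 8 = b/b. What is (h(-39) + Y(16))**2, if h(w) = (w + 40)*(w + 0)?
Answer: 2116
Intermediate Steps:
Y(b) = -7 (Y(b) = -8 + b/b = -8 + 1 = -7)
h(w) = w*(40 + w) (h(w) = (40 + w)*w = w*(40 + w))
(h(-39) + Y(16))**2 = (-39*(40 - 39) - 7)**2 = (-39*1 - 7)**2 = (-39 - 7)**2 = (-46)**2 = 2116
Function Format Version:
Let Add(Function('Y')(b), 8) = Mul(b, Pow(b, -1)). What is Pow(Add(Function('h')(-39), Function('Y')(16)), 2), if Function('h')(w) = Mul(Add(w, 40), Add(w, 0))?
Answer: 2116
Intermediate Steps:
Function('Y')(b) = -7 (Function('Y')(b) = Add(-8, Mul(b, Pow(b, -1))) = Add(-8, 1) = -7)
Function('h')(w) = Mul(w, Add(40, w)) (Function('h')(w) = Mul(Add(40, w), w) = Mul(w, Add(40, w)))
Pow(Add(Function('h')(-39), Function('Y')(16)), 2) = Pow(Add(Mul(-39, Add(40, -39)), -7), 2) = Pow(Add(Mul(-39, 1), -7), 2) = Pow(Add(-39, -7), 2) = Pow(-46, 2) = 2116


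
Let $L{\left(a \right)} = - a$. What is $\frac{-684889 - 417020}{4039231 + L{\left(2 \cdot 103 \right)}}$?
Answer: $- \frac{1101909}{4039025} \approx -0.27282$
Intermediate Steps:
$\frac{-684889 - 417020}{4039231 + L{\left(2 \cdot 103 \right)}} = \frac{-684889 - 417020}{4039231 - 2 \cdot 103} = - \frac{1101909}{4039231 - 206} = - \frac{1101909}{4039025}$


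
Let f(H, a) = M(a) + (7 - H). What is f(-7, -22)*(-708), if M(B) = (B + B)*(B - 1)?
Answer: -726408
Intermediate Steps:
M(B) = 2*B*(-1 + B) (M(B) = (2*B)*(-1 + B) = 2*B*(-1 + B))
f(H, a) = 7 - H + 2*a*(-1 + a) (f(H, a) = 2*a*(-1 + a) + (7 - H) = 7 - H + 2*a*(-1 + a))
f(-7, -22)*(-708) = (7 - 1*(-7) + 2*(-22)*(-1 - 22))*(-708) = (7 + 7 + 2*(-22)*(-23))*(-708) = (7 + 7 + 1012)*(-708) = 1026*(-708) = -726408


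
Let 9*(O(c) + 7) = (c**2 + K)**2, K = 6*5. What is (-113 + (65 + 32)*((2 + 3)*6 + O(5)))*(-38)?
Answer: -11874506/9 ≈ -1.3194e+6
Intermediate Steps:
K = 30
O(c) = -7 + (30 + c**2)**2/9 (O(c) = -7 + (c**2 + 30)**2/9 = -7 + (30 + c**2)**2/9)
(-113 + (65 + 32)*((2 + 3)*6 + O(5)))*(-38) = (-113 + (65 + 32)*((2 + 3)*6 + (-7 + (30 + 5**2)**2/9)))*(-38) = (-113 + 97*(5*6 + (-7 + (30 + 25)**2/9)))*(-38) = (-113 + 97*(30 + (-7 + (1/9)*55**2)))*(-38) = (-113 + 97*(30 + (-7 + (1/9)*3025)))*(-38) = (-113 + 97*(30 + (-7 + 3025/9)))*(-38) = (-113 + 97*(30 + 2962/9))*(-38) = (-113 + 97*(3232/9))*(-38) = (-113 + 313504/9)*(-38) = (312487/9)*(-38) = -11874506/9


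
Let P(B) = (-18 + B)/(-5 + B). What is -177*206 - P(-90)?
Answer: -3463998/95 ≈ -36463.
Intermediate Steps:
P(B) = (-18 + B)/(-5 + B)
-177*206 - P(-90) = -177*206 - (-18 - 90)/(-5 - 90) = -36462 - (-108)/(-95) = -36462 - (-1)*(-108)/95 = -36462 - 1*108/95 = -36462 - 108/95 = -3463998/95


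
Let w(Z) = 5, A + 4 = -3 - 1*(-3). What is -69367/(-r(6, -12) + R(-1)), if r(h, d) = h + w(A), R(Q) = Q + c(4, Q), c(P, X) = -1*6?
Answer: 69367/18 ≈ 3853.7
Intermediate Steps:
c(P, X) = -6
A = -4 (A = -4 + (-3 - 1*(-3)) = -4 + (-3 + 3) = -4 + 0 = -4)
R(Q) = -6 + Q (R(Q) = Q - 6 = -6 + Q)
r(h, d) = 5 + h (r(h, d) = h + 5 = 5 + h)
-69367/(-r(6, -12) + R(-1)) = -69367/(-(5 + 6) + (-6 - 1)) = -69367/(-1*11 - 7) = -69367/(-11 - 7) = -69367/(-18) = -69367*(-1/18) = 69367/18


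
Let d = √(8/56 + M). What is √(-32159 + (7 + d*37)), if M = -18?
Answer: √(-1575448 + 1295*I*√35)/7 ≈ 0.43599 + 179.31*I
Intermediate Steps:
d = 5*I*√35/7 (d = √(8/56 - 18) = √(8*(1/56) - 18) = √(⅐ - 18) = √(-125/7) = 5*I*√35/7 ≈ 4.2258*I)
√(-32159 + (7 + d*37)) = √(-32159 + (7 + (5*I*√35/7)*37)) = √(-32159 + (7 + 185*I*√35/7)) = √(-32152 + 185*I*√35/7)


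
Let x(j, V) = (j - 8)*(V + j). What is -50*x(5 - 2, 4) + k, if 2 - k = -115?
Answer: 1867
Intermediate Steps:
x(j, V) = (-8 + j)*(V + j)
k = 117 (k = 2 - 1*(-115) = 2 + 115 = 117)
-50*x(5 - 2, 4) + k = -50*((5 - 2)² - 8*4 - 8*(5 - 2) + 4*(5 - 2)) + 117 = -50*(3² - 32 - 8*3 + 4*3) + 117 = -50*(9 - 32 - 24 + 12) + 117 = -50*(-35) + 117 = 1750 + 117 = 1867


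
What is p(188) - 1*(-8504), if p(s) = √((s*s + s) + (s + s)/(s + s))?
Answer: 8504 + √35533 ≈ 8692.5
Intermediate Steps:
p(s) = √(1 + s + s²) (p(s) = √((s² + s) + (2*s)/((2*s))) = √((s + s²) + (2*s)*(1/(2*s))) = √((s + s²) + 1) = √(1 + s + s²))
p(188) - 1*(-8504) = √(1 + 188 + 188²) - 1*(-8504) = √(1 + 188 + 35344) + 8504 = √35533 + 8504 = 8504 + √35533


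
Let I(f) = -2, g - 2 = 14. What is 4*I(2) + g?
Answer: 8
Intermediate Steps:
g = 16 (g = 2 + 14 = 16)
4*I(2) + g = 4*(-2) + 16 = -8 + 16 = 8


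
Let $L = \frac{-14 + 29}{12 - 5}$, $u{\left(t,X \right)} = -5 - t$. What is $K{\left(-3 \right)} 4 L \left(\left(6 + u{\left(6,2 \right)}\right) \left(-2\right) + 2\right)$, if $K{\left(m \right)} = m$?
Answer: $- \frac{2160}{7} \approx -308.57$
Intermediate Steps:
$L = \frac{15}{7} \approx 2.1429$
$K{\left(-3 \right)} 4 L \left(\left(6 + u{\left(6,2 \right)}\right) \left(-2\right) + 2\right) = - 3 \cdot 4 \cdot \frac{15}{7} \left(\left(6 - 11\right) \left(-2\right) + 2\right) = \left(-3\right) \frac{60}{7} \left(\left(6 - 11\right) \left(-2\right) + 2\right) = - \frac{180 \left(\left(6 - 11\right) \left(-2\right) + 2\right)}{7} = - \frac{180 \left(\left(-5\right) \left(-2\right) + 2\right)}{7} = - \frac{180 \left(10 + 2\right)}{7} = \left(- \frac{180}{7}\right) 12 = - \frac{2160}{7}$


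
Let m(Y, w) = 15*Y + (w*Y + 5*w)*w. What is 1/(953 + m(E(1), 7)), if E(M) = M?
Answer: 1/1262 ≈ 0.00079239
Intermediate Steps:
m(Y, w) = 15*Y + w*(5*w + Y*w) (m(Y, w) = 15*Y + (Y*w + 5*w)*w = 15*Y + (5*w + Y*w)*w = 15*Y + w*(5*w + Y*w))
1/(953 + m(E(1), 7)) = 1/(953 + (5*7² + 15*1 + 1*7²)) = 1/(953 + (5*49 + 15 + 1*49)) = 1/(953 + (245 + 15 + 49)) = 1/(953 + 309) = 1/1262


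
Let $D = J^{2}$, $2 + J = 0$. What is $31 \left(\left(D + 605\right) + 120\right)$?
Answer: $22599$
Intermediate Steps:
$J = -2$ ($J = -2 + 0 = -2$)
$D = 4$ ($D = \left(-2\right)^{2} = 4$)
$31 \left(\left(D + 605\right) + 120\right) = 31 \left(\left(4 + 605\right) + 120\right) = 31 \left(609 + 120\right) = 31 \cdot 729 = 22599$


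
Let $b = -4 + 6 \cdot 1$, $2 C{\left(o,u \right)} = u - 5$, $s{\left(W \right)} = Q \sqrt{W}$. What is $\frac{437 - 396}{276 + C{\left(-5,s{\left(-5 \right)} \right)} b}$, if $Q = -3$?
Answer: $\frac{11111}{73486} + \frac{123 i \sqrt{5}}{73486} \approx 0.1512 + 0.0037427 i$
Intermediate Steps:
$s{\left(W \right)} = - 3 \sqrt{W}$
$C{\left(o,u \right)} = - \frac{5}{2} + \frac{u}{2}$ ($C{\left(o,u \right)} = \frac{u - 5}{2} = \frac{-5 + u}{2} = - \frac{5}{2} + \frac{u}{2}$)
$b = 2$ ($b = -4 + 6 = 2$)
$\frac{437 - 396}{276 + C{\left(-5,s{\left(-5 \right)} \right)} b} = \frac{437 - 396}{276 + \left(- \frac{5}{2} + \frac{\left(-3\right) \sqrt{-5}}{2}\right) 2} = \frac{41}{276 + \left(- \frac{5}{2} + \frac{\left(-3\right) i \sqrt{5}}{2}\right) 2} = \frac{41}{276 + \left(- \frac{5}{2} - \frac{3 i \sqrt{5}}{2}\right) 2} = \frac{41}{276 - \left(5 + 3 i \sqrt{5}\right)} = \frac{41}{271 - 3 i \sqrt{5}}$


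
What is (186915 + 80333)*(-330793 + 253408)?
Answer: -20680986480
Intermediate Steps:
(186915 + 80333)*(-330793 + 253408) = 267248*(-77385) = -20680986480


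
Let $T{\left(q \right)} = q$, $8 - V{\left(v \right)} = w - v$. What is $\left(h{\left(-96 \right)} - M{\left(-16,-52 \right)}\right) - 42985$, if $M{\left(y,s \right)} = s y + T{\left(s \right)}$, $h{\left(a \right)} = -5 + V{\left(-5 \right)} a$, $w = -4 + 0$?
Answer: $-44442$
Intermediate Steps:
$w = -4$
$V{\left(v \right)} = 12 + v$ ($V{\left(v \right)} = 8 - \left(-4 - v\right) = 8 + \left(4 + v\right) = 12 + v$)
$h{\left(a \right)} = -5 + 7 a$ ($h{\left(a \right)} = -5 + \left(12 - 5\right) a = -5 + 7 a$)
$M{\left(y,s \right)} = s + s y$ ($M{\left(y,s \right)} = s y + s = s + s y$)
$\left(h{\left(-96 \right)} - M{\left(-16,-52 \right)}\right) - 42985 = \left(\left(-5 + 7 \left(-96\right)\right) - - 52 \left(1 - 16\right)\right) - 42985 = \left(\left(-5 - 672\right) - \left(-52\right) \left(-15\right)\right) - 42985 = \left(-677 - 780\right) - 42985 = -1457 - 42985 = -44442$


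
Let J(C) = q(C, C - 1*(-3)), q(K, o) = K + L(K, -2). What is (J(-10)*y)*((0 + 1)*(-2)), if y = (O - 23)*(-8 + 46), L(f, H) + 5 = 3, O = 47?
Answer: 21888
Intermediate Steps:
L(f, H) = -2 (L(f, H) = -5 + 3 = -2)
q(K, o) = -2 + K (q(K, o) = K - 2 = -2 + K)
y = 912 (y = (47 - 23)*(-8 + 46) = 24*38 = 912)
J(C) = -2 + C
(J(-10)*y)*((0 + 1)*(-2)) = ((-2 - 10)*912)*((0 + 1)*(-2)) = (-12*912)*(1*(-2)) = -10944*(-2) = 21888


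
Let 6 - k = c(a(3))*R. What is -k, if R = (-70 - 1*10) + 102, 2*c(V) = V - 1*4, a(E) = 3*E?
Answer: 49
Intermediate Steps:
c(V) = -2 + V/2 (c(V) = (V - 1*4)/2 = (V - 4)/2 = (-4 + V)/2 = -2 + V/2)
R = 22 (R = (-70 - 10) + 102 = -80 + 102 = 22)
k = -49 (k = 6 - (-2 + (3*3)/2)*22 = 6 - (-2 + (1/2)*9)*22 = 6 - (-2 + 9/2)*22 = 6 - 5*22/2 = 6 - 1*55 = 6 - 55 = -49)
-k = -1*(-49) = 49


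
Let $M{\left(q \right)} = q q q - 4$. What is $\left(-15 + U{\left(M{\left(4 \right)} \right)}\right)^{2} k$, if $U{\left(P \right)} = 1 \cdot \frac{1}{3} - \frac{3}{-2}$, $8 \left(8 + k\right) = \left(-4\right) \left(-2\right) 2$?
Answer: $- \frac{6241}{6} \approx -1040.2$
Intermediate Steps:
$M{\left(q \right)} = -4 + q^{3}$ ($M{\left(q \right)} = q q^{2} - 4 = q^{3} - 4 = -4 + q^{3}$)
$k = -6$ ($k = -8 + \frac{\left(-4\right) \left(-2\right) 2}{8} = -8 + \frac{8 \cdot 2}{8} = -8 + \frac{1}{8} \cdot 16 = -8 + 2 = -6$)
$U{\left(P \right)} = \frac{11}{6}$ ($U{\left(P \right)} = 1 \cdot \frac{1}{3} - - \frac{3}{2} = \frac{1}{3} + \frac{3}{2} = \frac{11}{6}$)
$\left(-15 + U{\left(M{\left(4 \right)} \right)}\right)^{2} k = \left(-15 + \frac{11}{6}\right)^{2} \left(-6\right) = \left(- \frac{79}{6}\right)^{2} \left(-6\right) = \frac{6241}{36} \left(-6\right) = - \frac{6241}{6}$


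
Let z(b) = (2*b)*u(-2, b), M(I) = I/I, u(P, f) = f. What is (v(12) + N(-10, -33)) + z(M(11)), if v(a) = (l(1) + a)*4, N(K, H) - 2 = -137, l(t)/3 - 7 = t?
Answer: 11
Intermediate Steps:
l(t) = 21 + 3*t
M(I) = 1
z(b) = 2*b**2 (z(b) = (2*b)*b = 2*b**2)
N(K, H) = -135 (N(K, H) = 2 - 137 = -135)
v(a) = 96 + 4*a (v(a) = ((21 + 3*1) + a)*4 = ((21 + 3) + a)*4 = (24 + a)*4 = 96 + 4*a)
(v(12) + N(-10, -33)) + z(M(11)) = ((96 + 4*12) - 135) + 2*1**2 = ((96 + 48) - 135) + 2*1 = (144 - 135) + 2 = 9 + 2 = 11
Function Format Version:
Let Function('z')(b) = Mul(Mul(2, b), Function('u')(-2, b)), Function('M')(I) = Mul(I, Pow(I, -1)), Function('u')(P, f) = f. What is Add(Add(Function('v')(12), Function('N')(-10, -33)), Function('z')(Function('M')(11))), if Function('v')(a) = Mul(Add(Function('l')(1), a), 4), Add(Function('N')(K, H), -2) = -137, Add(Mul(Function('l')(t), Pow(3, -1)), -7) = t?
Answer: 11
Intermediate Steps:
Function('l')(t) = Add(21, Mul(3, t))
Function('M')(I) = 1
Function('z')(b) = Mul(2, Pow(b, 2)) (Function('z')(b) = Mul(Mul(2, b), b) = Mul(2, Pow(b, 2)))
Function('N')(K, H) = -135 (Function('N')(K, H) = Add(2, -137) = -135)
Function('v')(a) = Add(96, Mul(4, a)) (Function('v')(a) = Mul(Add(Add(21, Mul(3, 1)), a), 4) = Mul(Add(Add(21, 3), a), 4) = Mul(Add(24, a), 4) = Add(96, Mul(4, a)))
Add(Add(Function('v')(12), Function('N')(-10, -33)), Function('z')(Function('M')(11))) = Add(Add(Add(96, Mul(4, 12)), -135), Mul(2, Pow(1, 2))) = Add(Add(Add(96, 48), -135), Mul(2, 1)) = Add(Add(144, -135), 2) = Add(9, 2) = 11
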